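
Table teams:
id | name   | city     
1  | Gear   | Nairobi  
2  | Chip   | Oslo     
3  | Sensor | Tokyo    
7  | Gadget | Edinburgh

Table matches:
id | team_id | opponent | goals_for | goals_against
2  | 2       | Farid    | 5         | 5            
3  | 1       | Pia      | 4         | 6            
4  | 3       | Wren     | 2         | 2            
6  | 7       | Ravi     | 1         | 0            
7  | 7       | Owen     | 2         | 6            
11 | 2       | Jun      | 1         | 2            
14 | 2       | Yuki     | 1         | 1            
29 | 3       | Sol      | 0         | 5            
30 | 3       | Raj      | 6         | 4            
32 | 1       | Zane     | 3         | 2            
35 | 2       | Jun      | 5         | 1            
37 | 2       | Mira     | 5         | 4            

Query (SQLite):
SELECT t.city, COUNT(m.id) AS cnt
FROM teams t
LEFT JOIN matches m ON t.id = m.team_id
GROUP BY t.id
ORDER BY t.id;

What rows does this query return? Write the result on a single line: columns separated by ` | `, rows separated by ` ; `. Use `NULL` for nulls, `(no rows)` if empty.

LEFT JOIN keeps every teams row; unmatched ones get NULL for matches columns.
Group by teams.id and compute COUNT(m.id). COUNT(col) of an all-NULL group is 0.
  1: ids {3, 32} → COUNT(m.id)=2
  2: ids {2, 11, 14, 35, 37} → COUNT(m.id)=5
  3: ids {4, 29, 30} → COUNT(m.id)=3
  7: ids {6, 7} → COUNT(m.id)=2

Nairobi | 2 ; Oslo | 5 ; Tokyo | 3 ; Edinburgh | 2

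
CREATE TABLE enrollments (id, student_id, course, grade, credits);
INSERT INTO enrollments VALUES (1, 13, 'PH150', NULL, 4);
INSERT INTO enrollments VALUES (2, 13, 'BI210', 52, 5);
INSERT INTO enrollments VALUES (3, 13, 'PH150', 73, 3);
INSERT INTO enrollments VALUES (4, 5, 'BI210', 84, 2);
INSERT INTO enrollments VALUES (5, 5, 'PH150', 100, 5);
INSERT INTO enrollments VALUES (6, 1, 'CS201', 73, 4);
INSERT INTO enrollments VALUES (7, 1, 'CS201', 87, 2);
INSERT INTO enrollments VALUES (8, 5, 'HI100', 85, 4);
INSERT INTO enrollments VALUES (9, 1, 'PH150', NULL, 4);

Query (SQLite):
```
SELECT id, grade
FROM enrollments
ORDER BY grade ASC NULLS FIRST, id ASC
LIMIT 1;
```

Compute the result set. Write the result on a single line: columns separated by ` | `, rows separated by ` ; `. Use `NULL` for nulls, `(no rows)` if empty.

1 | NULL

Sort by grade asc, tiebreak id asc: (NULL, id=1), (NULL, id=9), (52, id=2), (73, id=3) …. Take first 1.
NULLS FIRST: NULL grade rows go before all non-NULL rows (among themselves ordered by id asc).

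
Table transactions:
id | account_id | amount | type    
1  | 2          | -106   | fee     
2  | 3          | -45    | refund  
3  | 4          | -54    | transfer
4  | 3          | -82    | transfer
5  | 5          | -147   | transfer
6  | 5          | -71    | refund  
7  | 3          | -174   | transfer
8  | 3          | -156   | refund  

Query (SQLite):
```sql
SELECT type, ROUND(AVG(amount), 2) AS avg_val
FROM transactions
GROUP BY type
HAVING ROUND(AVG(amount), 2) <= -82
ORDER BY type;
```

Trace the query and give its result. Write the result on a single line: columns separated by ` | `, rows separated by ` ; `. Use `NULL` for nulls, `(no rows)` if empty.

Partition transactions by type; compute ROUND(AVG(amount), 2) within each group.
HAVING: keep groups where ROUND(AVG(amount), 2) <= -82.
  fee: ids {1} → ROUND(AVG(amount), 2)=-106
  refund: ids {2, 6, 8} → ROUND(AVG(amount), 2)=-90.67
  transfer: ids {3, 4, 5, 7} → ROUND(AVG(amount), 2)=-114.25

fee | -106 ; refund | -90.67 ; transfer | -114.25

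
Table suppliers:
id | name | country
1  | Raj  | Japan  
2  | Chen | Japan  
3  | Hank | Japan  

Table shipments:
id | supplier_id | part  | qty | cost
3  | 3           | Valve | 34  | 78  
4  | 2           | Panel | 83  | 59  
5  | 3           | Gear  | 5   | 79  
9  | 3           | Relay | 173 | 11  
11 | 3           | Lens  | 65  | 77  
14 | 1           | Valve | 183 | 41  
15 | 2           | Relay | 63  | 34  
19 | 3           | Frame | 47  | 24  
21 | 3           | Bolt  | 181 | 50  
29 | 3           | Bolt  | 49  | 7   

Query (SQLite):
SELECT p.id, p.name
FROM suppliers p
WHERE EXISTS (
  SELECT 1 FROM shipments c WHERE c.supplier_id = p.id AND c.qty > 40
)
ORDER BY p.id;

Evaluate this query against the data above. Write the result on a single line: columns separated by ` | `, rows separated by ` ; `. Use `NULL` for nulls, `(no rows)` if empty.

1 | Raj ; 2 | Chen ; 3 | Hank

For each suppliers row, check whether any shipments with matching supplier_id has qty > 40.
Keep rows where that is true.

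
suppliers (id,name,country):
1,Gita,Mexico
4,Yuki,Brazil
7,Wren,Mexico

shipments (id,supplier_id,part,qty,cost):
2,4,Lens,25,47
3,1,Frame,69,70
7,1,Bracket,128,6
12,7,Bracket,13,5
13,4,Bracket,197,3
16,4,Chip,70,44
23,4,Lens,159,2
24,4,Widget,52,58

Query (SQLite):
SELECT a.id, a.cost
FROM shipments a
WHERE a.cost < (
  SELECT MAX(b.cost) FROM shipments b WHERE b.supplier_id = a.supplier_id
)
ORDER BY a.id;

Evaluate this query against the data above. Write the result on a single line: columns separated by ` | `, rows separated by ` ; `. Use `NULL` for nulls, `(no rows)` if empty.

2 | 47 ; 7 | 6 ; 13 | 3 ; 16 | 44 ; 23 | 2

For each shipments row a, compute MAX(cost) over rows sharing a.supplier_id.
Keep row a if a.cost < that per-group MAX.
  supplier_id=1: MAX(cost) = 70
  supplier_id=4: MAX(cost) = 58
  supplier_id=7: MAX(cost) = 5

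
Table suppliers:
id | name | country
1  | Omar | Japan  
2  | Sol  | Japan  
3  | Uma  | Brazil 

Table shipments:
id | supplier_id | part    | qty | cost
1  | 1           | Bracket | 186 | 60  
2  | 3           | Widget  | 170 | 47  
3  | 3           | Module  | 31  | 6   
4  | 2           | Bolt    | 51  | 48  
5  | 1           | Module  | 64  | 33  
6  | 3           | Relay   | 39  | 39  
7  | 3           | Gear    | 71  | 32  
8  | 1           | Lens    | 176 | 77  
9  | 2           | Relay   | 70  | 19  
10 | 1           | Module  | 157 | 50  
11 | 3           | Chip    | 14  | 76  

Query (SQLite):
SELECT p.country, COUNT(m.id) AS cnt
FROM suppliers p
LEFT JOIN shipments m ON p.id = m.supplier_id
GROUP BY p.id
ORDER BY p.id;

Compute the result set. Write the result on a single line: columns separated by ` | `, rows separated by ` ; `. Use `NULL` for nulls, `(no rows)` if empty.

LEFT JOIN keeps every suppliers row; unmatched ones get NULL for shipments columns.
Group by suppliers.id and compute COUNT(m.id). COUNT(col) of an all-NULL group is 0.
  1: ids {1, 5, 8, 10} → COUNT(m.id)=4
  2: ids {4, 9} → COUNT(m.id)=2
  3: ids {2, 3, 6, 7, 11} → COUNT(m.id)=5

Japan | 4 ; Japan | 2 ; Brazil | 5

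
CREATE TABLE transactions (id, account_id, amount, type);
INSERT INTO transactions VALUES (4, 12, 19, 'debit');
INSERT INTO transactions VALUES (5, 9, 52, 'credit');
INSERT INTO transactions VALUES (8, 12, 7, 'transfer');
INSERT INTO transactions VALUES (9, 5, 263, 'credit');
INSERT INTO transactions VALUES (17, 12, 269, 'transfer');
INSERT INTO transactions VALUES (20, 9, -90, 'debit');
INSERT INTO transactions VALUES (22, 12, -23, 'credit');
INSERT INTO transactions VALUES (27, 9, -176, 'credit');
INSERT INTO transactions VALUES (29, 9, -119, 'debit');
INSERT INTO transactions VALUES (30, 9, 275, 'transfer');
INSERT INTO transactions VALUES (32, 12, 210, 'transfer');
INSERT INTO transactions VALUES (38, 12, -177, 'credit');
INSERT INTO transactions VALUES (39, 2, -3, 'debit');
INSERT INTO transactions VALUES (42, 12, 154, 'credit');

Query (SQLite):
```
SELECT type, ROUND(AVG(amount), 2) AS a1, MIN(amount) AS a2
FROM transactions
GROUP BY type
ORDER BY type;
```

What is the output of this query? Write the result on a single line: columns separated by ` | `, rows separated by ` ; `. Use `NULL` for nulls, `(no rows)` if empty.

credit | 15.5 | -177 ; debit | -48.25 | -119 ; transfer | 190.25 | 7

Group transactions by type.
Per group compute: ROUND(AVG(amount), 2), MIN(amount).
  credit: ids {5, 9, 22, 27, 38, 42} → ROUND(AVG(amount), 2)=15.5, MIN(amount)=-177
  debit: ids {4, 20, 29, 39} → ROUND(AVG(amount), 2)=-48.25, MIN(amount)=-119
  transfer: ids {8, 17, 30, 32} → ROUND(AVG(amount), 2)=190.25, MIN(amount)=7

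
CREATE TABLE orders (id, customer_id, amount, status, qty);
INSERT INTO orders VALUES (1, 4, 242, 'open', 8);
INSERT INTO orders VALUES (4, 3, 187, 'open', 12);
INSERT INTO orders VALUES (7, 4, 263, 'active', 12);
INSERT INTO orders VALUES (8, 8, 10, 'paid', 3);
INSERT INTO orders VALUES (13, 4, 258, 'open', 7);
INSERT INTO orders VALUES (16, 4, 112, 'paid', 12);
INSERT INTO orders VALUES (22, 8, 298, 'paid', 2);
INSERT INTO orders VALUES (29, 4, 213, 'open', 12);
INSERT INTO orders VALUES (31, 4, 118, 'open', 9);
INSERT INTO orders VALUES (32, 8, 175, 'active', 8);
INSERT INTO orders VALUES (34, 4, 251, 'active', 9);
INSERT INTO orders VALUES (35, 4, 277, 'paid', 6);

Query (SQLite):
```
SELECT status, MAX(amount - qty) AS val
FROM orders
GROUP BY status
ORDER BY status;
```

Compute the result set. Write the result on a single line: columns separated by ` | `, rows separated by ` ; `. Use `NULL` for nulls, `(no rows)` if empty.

active | 251 ; open | 251 ; paid | 296

For each row compute amount - qty.
Group by status; take MAX of the expression per group.
  active: ids {7, 32, 34} → MAX(amount - qty)=251
  open: ids {1, 4, 13, 29, 31} → MAX(amount - qty)=251
  paid: ids {8, 16, 22, 35} → MAX(amount - qty)=296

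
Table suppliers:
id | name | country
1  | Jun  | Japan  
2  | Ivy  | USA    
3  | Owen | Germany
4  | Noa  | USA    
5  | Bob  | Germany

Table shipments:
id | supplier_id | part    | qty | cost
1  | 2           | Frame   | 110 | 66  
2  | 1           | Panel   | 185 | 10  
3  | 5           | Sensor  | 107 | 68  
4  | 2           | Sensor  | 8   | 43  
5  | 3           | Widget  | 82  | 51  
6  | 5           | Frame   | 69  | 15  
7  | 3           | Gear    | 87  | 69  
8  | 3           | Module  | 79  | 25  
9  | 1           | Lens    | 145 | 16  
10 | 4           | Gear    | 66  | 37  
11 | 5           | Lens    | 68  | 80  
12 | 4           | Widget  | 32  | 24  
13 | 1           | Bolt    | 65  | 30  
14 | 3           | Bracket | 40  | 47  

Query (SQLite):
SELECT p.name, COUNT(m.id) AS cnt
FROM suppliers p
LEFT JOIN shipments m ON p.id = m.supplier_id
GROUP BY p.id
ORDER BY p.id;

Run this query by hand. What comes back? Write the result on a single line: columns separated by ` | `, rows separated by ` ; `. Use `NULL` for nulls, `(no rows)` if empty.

Jun | 3 ; Ivy | 2 ; Owen | 4 ; Noa | 2 ; Bob | 3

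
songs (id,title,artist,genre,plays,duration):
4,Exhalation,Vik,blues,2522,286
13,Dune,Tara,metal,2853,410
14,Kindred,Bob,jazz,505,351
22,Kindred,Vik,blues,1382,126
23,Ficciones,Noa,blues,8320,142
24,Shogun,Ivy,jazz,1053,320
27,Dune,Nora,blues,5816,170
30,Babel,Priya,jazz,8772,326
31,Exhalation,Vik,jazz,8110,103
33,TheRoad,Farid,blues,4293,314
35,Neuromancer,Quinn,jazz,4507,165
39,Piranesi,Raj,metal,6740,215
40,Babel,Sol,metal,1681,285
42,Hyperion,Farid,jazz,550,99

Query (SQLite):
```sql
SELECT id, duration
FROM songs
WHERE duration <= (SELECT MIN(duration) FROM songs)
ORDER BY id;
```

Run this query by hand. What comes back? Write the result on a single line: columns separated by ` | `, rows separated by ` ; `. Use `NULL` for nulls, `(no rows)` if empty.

Scalar subquery: MIN(duration) over all songs rows = 99.
Keep rows where duration <= that value.

42 | 99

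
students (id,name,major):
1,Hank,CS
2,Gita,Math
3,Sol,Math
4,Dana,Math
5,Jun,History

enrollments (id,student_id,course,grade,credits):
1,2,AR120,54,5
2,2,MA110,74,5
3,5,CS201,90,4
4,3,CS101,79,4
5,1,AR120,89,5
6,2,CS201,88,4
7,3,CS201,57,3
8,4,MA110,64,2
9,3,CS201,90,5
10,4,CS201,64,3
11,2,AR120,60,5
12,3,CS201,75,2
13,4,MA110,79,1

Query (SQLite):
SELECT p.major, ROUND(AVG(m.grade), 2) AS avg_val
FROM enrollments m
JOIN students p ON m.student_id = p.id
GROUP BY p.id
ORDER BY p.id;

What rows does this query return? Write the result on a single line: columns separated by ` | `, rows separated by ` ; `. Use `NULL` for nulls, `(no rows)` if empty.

CS | 89 ; Math | 69 ; Math | 75.25 ; Math | 69 ; History | 90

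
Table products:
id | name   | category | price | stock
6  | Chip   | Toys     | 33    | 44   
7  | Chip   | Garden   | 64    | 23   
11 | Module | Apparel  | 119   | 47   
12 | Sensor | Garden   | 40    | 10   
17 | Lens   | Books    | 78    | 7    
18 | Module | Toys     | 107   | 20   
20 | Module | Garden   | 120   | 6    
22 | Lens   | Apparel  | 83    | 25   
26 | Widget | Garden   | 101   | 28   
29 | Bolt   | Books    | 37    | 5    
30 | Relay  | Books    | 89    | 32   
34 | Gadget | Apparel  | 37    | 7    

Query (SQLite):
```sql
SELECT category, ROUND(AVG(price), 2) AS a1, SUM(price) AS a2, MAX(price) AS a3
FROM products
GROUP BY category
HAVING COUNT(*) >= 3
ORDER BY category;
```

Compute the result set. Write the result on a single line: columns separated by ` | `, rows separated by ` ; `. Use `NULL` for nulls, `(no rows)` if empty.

Apparel | 79.67 | 239 | 119 ; Books | 68 | 204 | 89 ; Garden | 81.25 | 325 | 120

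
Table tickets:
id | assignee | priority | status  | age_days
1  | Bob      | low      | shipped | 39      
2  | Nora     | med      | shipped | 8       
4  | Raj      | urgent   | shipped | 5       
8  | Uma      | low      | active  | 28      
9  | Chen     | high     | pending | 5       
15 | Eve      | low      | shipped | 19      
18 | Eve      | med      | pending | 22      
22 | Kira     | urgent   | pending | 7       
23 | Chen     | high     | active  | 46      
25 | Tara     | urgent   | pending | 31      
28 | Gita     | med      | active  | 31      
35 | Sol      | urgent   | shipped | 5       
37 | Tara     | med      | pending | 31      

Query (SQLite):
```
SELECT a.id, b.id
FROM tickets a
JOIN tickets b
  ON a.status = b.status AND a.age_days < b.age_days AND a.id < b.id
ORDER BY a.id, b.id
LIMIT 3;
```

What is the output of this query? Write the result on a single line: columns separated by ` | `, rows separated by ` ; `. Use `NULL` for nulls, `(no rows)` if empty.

2 | 15 ; 4 | 15 ; 8 | 23

Pairs (a,b) with same status, a.age_days < b.age_days, a.id < b.id.
status groups: active:{8,23,28} pending:{9,18,22,25,37} shipped:{1,2,4,15,35}
Ordered by (a.id, b.id); first 3.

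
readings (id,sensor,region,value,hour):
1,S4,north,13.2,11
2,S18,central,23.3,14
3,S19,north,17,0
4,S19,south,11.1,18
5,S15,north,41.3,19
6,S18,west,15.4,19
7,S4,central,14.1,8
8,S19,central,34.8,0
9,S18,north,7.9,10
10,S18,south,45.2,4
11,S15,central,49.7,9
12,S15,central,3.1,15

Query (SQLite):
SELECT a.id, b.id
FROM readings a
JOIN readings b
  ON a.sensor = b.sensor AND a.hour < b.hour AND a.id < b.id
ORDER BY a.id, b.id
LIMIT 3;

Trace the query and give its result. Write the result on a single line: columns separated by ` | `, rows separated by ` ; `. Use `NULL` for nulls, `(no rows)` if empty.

2 | 6 ; 3 | 4 ; 11 | 12

Pairs (a,b) with same sensor, a.hour < b.hour, a.id < b.id.
sensor groups: S15:{5,11,12} S18:{2,6,9,10} S19:{3,4,8} S4:{1,7}
Ordered by (a.id, b.id); first 3.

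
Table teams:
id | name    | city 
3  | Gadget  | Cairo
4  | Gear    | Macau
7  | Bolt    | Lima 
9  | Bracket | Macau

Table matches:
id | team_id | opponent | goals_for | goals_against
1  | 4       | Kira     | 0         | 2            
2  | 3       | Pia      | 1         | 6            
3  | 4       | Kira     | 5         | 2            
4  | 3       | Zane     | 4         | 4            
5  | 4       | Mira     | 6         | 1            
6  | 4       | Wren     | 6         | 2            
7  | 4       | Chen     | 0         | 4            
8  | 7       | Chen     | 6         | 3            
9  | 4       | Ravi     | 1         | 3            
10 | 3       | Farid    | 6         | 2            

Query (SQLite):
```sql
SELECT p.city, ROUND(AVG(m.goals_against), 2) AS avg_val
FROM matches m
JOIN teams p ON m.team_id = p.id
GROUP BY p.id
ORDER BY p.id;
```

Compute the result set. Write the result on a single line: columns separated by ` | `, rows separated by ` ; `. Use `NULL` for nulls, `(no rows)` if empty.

Cairo | 4 ; Macau | 2.33 ; Lima | 3

Join each matches row to its teams via team_id.
Group joined rows by teams.id; compute ROUND(AVG(m.goals_against), 2) per group.
  3: ids {2, 4, 10} → ROUND(AVG(m.goals_against), 2)=4
  4: ids {1, 3, 5, 6, 7, 9} → ROUND(AVG(m.goals_against), 2)=2.33
  7: ids {8} → ROUND(AVG(m.goals_against), 2)=3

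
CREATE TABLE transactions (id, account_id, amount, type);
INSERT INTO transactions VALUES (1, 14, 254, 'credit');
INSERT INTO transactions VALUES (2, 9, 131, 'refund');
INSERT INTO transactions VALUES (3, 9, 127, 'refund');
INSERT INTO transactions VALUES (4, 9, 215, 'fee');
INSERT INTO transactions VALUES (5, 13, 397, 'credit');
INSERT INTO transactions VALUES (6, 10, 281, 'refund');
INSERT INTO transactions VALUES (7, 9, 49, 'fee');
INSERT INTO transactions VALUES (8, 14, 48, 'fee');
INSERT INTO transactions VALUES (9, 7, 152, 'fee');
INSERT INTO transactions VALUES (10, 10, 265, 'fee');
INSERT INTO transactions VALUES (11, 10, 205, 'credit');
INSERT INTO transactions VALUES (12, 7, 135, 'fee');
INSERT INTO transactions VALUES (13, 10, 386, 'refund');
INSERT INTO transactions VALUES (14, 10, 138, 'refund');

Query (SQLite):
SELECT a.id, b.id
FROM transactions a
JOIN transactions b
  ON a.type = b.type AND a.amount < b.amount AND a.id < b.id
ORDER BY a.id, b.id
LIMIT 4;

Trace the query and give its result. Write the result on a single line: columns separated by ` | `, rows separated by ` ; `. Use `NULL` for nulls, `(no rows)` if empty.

1 | 5 ; 2 | 6 ; 2 | 13 ; 2 | 14

Pairs (a,b) with same type, a.amount < b.amount, a.id < b.id.
type groups: credit:{1,5,11} fee:{4,7,8,9,10,12} refund:{2,3,6,13,14}
Ordered by (a.id, b.id); first 4.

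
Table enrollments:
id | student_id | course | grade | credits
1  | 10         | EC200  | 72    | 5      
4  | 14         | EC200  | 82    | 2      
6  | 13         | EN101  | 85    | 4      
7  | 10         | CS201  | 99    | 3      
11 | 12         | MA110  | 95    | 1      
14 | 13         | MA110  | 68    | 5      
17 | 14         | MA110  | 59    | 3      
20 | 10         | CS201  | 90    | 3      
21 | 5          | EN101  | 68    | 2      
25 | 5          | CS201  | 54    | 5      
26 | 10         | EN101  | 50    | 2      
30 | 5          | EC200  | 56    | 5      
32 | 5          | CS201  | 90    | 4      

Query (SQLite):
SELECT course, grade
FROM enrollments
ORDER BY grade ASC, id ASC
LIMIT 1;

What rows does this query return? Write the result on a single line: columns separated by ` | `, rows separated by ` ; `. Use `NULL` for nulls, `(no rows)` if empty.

Sort by grade asc, tiebreak id asc: (50, id=26), (54, id=25), (56, id=30), (59, id=17) …. Take first 1.

EN101 | 50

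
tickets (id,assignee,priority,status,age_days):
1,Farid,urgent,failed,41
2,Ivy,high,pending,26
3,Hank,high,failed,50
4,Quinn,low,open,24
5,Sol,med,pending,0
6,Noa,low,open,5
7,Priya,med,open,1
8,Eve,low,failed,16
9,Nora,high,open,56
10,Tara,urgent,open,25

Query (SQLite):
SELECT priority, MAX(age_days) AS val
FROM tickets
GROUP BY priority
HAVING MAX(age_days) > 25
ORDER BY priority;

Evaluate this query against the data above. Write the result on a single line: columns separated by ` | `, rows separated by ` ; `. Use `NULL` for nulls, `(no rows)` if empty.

Partition tickets by priority; compute MAX(age_days) within each group.
HAVING: keep groups where MAX(age_days) > 25.
  high: ids {2, 3, 9} → MAX(age_days)=56
  low: ids {4, 6, 8} → MAX(age_days)=24
  med: ids {5, 7} → MAX(age_days)=1
  urgent: ids {1, 10} → MAX(age_days)=41

high | 56 ; urgent | 41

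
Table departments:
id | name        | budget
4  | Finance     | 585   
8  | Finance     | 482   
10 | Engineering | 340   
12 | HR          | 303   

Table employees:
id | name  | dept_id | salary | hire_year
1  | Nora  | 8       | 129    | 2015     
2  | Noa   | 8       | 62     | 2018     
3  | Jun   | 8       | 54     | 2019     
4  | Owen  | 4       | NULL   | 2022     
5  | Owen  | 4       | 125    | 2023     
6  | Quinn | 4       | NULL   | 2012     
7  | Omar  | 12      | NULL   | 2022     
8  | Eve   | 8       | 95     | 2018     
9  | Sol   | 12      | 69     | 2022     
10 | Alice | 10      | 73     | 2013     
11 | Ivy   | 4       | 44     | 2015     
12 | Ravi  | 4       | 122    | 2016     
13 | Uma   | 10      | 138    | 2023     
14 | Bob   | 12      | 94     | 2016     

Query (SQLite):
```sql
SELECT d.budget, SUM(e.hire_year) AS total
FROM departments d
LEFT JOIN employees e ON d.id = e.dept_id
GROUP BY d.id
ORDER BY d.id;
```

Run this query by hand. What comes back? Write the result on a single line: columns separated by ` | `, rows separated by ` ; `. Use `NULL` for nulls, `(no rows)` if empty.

585 | 10088 ; 482 | 8070 ; 340 | 4036 ; 303 | 6060

LEFT JOIN keeps every departments row; unmatched ones get NULL for employees columns.
Group by departments.id and compute SUM(e.hire_year). SUM over an all-NULL group is NULL.
  4: ids {4, 5, 6, 11, 12} → SUM(e.hire_year)=10088
  8: ids {1, 2, 3, 8} → SUM(e.hire_year)=8070
  10: ids {10, 13} → SUM(e.hire_year)=4036
  12: ids {7, 9, 14} → SUM(e.hire_year)=6060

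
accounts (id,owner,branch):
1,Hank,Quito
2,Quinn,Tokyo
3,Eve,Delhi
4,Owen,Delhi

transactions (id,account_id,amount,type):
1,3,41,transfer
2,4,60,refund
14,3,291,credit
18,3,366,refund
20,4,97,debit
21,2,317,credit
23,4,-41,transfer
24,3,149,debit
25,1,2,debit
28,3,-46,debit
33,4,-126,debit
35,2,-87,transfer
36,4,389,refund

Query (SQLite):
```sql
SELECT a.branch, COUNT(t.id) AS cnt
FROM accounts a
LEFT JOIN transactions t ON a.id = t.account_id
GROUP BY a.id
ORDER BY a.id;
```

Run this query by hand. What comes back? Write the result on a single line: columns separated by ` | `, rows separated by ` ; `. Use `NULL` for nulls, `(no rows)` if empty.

Quito | 1 ; Tokyo | 2 ; Delhi | 5 ; Delhi | 5

LEFT JOIN keeps every accounts row; unmatched ones get NULL for transactions columns.
Group by accounts.id and compute COUNT(t.id). COUNT(col) of an all-NULL group is 0.
  1: ids {25} → COUNT(t.id)=1
  2: ids {21, 35} → COUNT(t.id)=2
  3: ids {1, 14, 18, 24, 28} → COUNT(t.id)=5
  4: ids {2, 20, 23, 33, 36} → COUNT(t.id)=5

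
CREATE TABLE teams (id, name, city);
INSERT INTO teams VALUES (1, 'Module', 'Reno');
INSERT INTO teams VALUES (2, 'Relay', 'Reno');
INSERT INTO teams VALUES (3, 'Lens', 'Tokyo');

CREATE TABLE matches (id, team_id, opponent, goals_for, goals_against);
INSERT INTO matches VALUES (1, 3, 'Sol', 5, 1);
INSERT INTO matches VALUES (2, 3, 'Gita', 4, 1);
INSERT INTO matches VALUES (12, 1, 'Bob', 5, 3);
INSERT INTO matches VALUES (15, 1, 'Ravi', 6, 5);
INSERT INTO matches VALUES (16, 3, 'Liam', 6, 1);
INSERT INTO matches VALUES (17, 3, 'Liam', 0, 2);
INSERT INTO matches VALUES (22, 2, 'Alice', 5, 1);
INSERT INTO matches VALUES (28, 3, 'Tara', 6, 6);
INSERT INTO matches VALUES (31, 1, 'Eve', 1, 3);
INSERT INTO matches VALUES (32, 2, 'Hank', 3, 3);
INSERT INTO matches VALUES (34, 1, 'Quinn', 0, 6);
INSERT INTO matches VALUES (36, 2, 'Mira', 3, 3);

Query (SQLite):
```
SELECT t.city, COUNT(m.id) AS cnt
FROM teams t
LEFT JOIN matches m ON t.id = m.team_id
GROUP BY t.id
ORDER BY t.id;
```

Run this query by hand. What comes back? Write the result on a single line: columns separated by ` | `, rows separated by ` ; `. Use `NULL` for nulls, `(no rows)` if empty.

LEFT JOIN keeps every teams row; unmatched ones get NULL for matches columns.
Group by teams.id and compute COUNT(m.id). COUNT(col) of an all-NULL group is 0.
  1: ids {12, 15, 31, 34} → COUNT(m.id)=4
  2: ids {22, 32, 36} → COUNT(m.id)=3
  3: ids {1, 2, 16, 17, 28} → COUNT(m.id)=5

Reno | 4 ; Reno | 3 ; Tokyo | 5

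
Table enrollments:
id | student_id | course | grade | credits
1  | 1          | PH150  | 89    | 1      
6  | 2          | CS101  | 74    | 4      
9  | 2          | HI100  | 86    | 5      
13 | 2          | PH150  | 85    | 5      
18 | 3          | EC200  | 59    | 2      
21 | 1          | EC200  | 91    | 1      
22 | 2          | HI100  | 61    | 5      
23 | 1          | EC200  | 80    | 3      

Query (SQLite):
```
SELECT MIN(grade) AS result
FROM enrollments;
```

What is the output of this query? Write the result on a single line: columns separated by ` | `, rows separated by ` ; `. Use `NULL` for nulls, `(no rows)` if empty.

All grade values: [89, 74, 86, 85, 59, 91, 61, 80].
MIN of non-NULL values = 59.

59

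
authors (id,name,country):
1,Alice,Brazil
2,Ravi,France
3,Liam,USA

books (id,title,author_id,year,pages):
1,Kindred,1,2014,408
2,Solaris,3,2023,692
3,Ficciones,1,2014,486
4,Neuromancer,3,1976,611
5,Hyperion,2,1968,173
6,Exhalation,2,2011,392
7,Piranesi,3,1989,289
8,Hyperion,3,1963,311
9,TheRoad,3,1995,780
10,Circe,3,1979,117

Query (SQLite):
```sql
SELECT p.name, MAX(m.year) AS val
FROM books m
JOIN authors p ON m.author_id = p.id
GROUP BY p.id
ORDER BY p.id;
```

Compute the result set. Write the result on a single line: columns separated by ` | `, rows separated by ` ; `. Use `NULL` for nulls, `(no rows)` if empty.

Alice | 2014 ; Ravi | 2011 ; Liam | 2023

Join each books row to its authors via author_id.
Group joined rows by authors.id; compute MAX(m.year) per group.
  1: ids {1, 3} → MAX(m.year)=2014
  2: ids {5, 6} → MAX(m.year)=2011
  3: ids {2, 4, 7, 8, 9, 10} → MAX(m.year)=2023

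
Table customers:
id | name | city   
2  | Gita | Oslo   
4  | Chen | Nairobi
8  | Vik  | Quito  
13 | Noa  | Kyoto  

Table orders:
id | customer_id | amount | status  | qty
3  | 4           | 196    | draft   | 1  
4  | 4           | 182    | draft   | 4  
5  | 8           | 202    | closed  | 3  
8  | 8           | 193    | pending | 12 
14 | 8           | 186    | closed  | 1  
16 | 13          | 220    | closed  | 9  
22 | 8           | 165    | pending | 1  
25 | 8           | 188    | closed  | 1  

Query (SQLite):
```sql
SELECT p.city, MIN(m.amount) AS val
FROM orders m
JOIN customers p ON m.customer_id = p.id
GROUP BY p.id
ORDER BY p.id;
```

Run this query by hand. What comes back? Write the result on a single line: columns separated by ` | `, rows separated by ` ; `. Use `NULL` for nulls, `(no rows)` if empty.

Join each orders row to its customers via customer_id.
Group joined rows by customers.id; compute MIN(m.amount) per group.
  4: ids {3, 4} → MIN(m.amount)=182
  8: ids {5, 8, 14, 22, 25} → MIN(m.amount)=165
  13: ids {16} → MIN(m.amount)=220

Nairobi | 182 ; Quito | 165 ; Kyoto | 220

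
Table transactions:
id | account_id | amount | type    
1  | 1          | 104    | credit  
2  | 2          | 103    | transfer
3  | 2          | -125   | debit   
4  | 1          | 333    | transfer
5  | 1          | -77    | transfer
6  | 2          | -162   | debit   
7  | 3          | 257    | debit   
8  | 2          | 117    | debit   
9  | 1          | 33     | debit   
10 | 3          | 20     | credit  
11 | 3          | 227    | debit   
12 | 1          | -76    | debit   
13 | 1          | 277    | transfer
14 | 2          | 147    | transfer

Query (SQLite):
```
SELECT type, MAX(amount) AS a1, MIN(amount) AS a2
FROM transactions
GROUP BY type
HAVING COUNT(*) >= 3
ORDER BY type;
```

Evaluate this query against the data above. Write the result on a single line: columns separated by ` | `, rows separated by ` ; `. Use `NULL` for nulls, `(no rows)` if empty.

Group transactions by type.
Per group compute: MAX(amount), MIN(amount).
HAVING: drop groups with fewer than 3 rows.
  credit: ids {1, 10} → MAX(amount)=104, MIN(amount)=20
  debit: ids {3, 6, 7, 8, 9, 11, 12} → MAX(amount)=257, MIN(amount)=-162
  transfer: ids {2, 4, 5, 13, 14} → MAX(amount)=333, MIN(amount)=-77

debit | 257 | -162 ; transfer | 333 | -77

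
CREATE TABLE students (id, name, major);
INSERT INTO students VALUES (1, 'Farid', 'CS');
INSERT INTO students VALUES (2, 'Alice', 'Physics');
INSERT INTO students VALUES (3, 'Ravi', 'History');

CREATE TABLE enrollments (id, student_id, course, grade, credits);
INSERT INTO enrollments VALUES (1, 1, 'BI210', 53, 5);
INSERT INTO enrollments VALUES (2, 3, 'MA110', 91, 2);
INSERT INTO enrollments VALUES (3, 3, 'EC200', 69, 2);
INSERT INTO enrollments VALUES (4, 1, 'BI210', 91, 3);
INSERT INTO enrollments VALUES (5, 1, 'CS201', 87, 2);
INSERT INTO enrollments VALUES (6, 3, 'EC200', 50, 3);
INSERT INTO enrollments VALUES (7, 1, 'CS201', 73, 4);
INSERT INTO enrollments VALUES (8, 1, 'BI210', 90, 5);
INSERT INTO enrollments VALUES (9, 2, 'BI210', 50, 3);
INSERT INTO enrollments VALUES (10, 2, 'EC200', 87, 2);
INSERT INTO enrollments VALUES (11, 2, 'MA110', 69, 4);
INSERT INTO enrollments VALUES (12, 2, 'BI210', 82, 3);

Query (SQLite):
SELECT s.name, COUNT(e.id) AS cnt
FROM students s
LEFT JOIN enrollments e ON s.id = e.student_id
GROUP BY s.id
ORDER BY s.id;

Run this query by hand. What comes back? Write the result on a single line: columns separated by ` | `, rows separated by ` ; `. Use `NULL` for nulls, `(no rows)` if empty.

Farid | 5 ; Alice | 4 ; Ravi | 3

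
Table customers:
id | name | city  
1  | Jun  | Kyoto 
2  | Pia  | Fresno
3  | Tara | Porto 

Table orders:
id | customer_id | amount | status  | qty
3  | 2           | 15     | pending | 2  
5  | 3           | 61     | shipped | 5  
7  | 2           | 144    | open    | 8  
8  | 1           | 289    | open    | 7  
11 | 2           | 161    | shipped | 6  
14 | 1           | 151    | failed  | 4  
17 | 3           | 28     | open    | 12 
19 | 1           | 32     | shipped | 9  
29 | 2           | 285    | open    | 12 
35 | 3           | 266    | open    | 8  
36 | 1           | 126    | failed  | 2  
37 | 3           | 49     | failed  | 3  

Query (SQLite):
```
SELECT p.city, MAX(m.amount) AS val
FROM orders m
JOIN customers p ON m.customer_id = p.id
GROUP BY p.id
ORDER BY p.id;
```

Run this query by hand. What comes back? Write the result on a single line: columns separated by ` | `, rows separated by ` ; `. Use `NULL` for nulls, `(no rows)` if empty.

Join each orders row to its customers via customer_id.
Group joined rows by customers.id; compute MAX(m.amount) per group.
  1: ids {8, 14, 19, 36} → MAX(m.amount)=289
  2: ids {3, 7, 11, 29} → MAX(m.amount)=285
  3: ids {5, 17, 35, 37} → MAX(m.amount)=266

Kyoto | 289 ; Fresno | 285 ; Porto | 266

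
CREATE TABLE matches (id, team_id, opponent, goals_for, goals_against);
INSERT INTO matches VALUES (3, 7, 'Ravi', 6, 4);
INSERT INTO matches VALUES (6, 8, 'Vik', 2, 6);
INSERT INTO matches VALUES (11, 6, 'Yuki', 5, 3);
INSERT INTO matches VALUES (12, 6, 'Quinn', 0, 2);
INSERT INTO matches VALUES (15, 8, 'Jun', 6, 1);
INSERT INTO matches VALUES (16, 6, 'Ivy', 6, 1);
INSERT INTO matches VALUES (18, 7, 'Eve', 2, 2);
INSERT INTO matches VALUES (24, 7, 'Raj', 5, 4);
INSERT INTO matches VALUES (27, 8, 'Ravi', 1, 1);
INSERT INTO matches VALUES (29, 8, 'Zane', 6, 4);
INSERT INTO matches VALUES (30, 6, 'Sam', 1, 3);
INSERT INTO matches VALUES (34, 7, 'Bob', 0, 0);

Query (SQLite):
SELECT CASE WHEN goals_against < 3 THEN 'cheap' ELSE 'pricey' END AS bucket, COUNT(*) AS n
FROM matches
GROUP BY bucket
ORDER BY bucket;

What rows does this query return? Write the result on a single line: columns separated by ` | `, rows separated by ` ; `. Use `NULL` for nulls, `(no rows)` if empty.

Bucket rows by goals_against < 3 → 'cheap' else 'pricey'; count each bucket.

cheap | 6 ; pricey | 6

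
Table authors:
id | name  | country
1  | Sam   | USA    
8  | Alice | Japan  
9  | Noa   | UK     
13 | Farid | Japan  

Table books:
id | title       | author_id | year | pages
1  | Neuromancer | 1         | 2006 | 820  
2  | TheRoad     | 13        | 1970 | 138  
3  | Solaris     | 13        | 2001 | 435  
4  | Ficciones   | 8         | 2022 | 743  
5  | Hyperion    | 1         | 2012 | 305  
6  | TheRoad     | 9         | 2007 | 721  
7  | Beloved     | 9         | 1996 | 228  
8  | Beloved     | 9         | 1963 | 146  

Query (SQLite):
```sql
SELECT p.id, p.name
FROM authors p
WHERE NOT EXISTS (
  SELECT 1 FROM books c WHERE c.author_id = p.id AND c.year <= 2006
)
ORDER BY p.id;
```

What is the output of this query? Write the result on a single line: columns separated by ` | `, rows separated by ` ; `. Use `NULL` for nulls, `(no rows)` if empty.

For each authors row, check whether any books with matching author_id has year <= 2006.
Keep rows where that is false.

8 | Alice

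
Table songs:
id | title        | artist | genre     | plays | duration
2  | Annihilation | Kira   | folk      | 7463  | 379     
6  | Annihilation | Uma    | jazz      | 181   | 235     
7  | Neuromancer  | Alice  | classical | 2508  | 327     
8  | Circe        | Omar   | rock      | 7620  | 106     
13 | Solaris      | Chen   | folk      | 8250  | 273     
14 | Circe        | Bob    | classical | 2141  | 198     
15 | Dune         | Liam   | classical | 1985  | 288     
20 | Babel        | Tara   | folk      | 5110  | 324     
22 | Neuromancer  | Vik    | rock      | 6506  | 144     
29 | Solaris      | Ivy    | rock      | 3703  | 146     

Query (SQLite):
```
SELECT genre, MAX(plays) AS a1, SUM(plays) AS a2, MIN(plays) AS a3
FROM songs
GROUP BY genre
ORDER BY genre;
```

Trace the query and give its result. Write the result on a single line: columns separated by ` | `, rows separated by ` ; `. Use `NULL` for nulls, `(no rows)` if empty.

Group songs by genre.
Per group compute: MAX(plays), SUM(plays), MIN(plays).
  classical: ids {7, 14, 15} → MAX(plays)=2508, SUM(plays)=6634, MIN(plays)=1985
  folk: ids {2, 13, 20} → MAX(plays)=8250, SUM(plays)=20823, MIN(plays)=5110
  jazz: ids {6} → MAX(plays)=181, SUM(plays)=181, MIN(plays)=181
  rock: ids {8, 22, 29} → MAX(plays)=7620, SUM(plays)=17829, MIN(plays)=3703

classical | 2508 | 6634 | 1985 ; folk | 8250 | 20823 | 5110 ; jazz | 181 | 181 | 181 ; rock | 7620 | 17829 | 3703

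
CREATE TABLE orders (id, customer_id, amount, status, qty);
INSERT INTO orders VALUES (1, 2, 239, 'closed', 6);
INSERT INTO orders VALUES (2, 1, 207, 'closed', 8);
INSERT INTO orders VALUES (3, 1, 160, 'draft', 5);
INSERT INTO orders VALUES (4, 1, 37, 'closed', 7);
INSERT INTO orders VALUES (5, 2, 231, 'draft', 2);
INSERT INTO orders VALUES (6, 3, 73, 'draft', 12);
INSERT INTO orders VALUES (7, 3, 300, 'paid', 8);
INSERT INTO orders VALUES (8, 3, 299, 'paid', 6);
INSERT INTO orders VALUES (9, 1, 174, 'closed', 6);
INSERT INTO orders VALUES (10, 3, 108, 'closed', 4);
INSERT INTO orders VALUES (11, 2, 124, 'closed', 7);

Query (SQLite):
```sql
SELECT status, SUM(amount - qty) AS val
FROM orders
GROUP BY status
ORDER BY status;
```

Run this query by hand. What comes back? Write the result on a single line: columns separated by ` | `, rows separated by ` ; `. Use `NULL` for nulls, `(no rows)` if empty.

For each row compute amount - qty.
Group by status; take SUM of the expression per group.
  closed: ids {1, 2, 4, 9, 10, 11} → SUM(amount - qty)=851
  draft: ids {3, 5, 6} → SUM(amount - qty)=445
  paid: ids {7, 8} → SUM(amount - qty)=585

closed | 851 ; draft | 445 ; paid | 585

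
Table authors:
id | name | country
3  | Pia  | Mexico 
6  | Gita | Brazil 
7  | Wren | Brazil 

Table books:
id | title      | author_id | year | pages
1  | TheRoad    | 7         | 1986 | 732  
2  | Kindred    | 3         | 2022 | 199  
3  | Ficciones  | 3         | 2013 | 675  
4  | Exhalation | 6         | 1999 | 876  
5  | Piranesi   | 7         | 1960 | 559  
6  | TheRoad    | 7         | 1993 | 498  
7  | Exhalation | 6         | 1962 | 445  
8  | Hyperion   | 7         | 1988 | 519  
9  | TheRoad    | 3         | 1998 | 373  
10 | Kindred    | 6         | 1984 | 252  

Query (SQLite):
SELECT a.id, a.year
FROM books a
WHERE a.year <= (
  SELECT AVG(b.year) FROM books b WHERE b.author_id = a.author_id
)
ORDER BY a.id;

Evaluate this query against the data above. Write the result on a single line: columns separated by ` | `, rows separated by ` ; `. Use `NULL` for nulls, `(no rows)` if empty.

For each books row a, compute AVG(year) over rows sharing a.author_id.
Keep row a if a.year <= that per-group AVG.
  author_id=3: AVG(year) = 2011.0
  author_id=6: AVG(year) = 1981.666667
  author_id=7: AVG(year) = 1981.75

5 | 1960 ; 7 | 1962 ; 9 | 1998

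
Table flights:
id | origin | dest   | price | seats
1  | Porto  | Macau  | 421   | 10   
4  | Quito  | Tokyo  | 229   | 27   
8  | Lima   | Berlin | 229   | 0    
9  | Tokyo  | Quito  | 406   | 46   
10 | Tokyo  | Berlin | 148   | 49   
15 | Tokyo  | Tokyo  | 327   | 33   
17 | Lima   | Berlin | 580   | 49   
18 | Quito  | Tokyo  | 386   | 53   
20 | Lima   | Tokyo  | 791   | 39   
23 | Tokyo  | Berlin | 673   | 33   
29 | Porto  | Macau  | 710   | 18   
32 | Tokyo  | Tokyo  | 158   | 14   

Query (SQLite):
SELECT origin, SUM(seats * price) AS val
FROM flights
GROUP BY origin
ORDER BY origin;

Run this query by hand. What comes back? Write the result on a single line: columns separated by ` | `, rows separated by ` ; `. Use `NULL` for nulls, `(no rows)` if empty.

Lima | 59269 ; Porto | 16990 ; Quito | 26641 ; Tokyo | 61140

For each row compute seats * price.
Group by origin; take SUM of the expression per group.
  Lima: ids {8, 17, 20} → SUM(seats * price)=59269
  Porto: ids {1, 29} → SUM(seats * price)=16990
  Quito: ids {4, 18} → SUM(seats * price)=26641
  Tokyo: ids {9, 10, 15, 23, 32} → SUM(seats * price)=61140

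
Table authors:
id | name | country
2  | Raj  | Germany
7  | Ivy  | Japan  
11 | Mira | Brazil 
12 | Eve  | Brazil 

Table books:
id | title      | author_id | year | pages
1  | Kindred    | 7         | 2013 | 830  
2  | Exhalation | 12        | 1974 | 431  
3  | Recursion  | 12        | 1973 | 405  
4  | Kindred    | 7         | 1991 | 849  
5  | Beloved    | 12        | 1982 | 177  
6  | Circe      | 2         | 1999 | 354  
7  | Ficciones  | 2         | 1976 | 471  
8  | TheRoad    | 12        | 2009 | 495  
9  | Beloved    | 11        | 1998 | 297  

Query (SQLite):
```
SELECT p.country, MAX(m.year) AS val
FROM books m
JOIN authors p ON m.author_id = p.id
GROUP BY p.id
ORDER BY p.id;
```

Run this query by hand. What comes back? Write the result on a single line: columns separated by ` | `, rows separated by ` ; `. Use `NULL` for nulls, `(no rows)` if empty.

Germany | 1999 ; Japan | 2013 ; Brazil | 1998 ; Brazil | 2009

Join each books row to its authors via author_id.
Group joined rows by authors.id; compute MAX(m.year) per group.
  2: ids {6, 7} → MAX(m.year)=1999
  7: ids {1, 4} → MAX(m.year)=2013
  11: ids {9} → MAX(m.year)=1998
  12: ids {2, 3, 5, 8} → MAX(m.year)=2009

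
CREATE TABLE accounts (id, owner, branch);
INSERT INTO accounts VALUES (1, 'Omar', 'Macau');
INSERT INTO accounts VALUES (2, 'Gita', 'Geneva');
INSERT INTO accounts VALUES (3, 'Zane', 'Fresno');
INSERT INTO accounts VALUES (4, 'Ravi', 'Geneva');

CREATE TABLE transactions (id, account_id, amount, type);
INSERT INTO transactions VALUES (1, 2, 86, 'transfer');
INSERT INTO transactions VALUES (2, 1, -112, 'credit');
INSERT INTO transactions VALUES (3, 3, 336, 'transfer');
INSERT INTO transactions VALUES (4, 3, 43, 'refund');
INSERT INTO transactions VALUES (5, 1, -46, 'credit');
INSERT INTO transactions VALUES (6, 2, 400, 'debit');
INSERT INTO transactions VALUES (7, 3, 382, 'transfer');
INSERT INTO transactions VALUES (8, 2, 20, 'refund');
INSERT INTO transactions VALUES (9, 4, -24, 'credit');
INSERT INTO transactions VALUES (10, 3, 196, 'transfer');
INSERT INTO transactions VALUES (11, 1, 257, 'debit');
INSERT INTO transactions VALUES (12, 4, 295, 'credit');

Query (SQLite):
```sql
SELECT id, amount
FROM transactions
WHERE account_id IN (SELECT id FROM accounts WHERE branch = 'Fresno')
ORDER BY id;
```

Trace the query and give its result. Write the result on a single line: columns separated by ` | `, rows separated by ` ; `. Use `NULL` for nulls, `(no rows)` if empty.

Inner query: accounts.id where branch = 'Fresno'.
Outer: keep transactions rows whose account_id is in that set.
Inner query → {3}

3 | 336 ; 4 | 43 ; 7 | 382 ; 10 | 196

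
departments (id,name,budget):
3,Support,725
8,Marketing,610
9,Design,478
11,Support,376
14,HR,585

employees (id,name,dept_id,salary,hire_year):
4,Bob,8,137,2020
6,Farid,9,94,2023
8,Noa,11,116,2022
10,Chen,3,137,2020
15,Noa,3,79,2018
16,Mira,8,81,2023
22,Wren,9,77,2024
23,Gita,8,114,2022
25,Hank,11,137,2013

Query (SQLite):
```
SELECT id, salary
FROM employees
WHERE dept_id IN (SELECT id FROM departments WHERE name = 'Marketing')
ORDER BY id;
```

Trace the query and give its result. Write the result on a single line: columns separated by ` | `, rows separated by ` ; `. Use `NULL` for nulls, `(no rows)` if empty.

Inner query: departments.id where name = 'Marketing'.
Outer: keep employees rows whose dept_id is in that set.
Inner query → {8}

4 | 137 ; 16 | 81 ; 23 | 114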